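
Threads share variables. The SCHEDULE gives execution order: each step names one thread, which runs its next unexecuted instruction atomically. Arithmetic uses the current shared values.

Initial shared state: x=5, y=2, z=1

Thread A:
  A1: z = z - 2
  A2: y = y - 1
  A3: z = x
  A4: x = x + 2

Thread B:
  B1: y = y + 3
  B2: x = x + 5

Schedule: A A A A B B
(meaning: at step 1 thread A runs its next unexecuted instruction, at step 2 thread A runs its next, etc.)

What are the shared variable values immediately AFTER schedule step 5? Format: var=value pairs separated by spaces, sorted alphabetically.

Step 1: thread A executes A1 (z = z - 2). Shared: x=5 y=2 z=-1. PCs: A@1 B@0
Step 2: thread A executes A2 (y = y - 1). Shared: x=5 y=1 z=-1. PCs: A@2 B@0
Step 3: thread A executes A3 (z = x). Shared: x=5 y=1 z=5. PCs: A@3 B@0
Step 4: thread A executes A4 (x = x + 2). Shared: x=7 y=1 z=5. PCs: A@4 B@0
Step 5: thread B executes B1 (y = y + 3). Shared: x=7 y=4 z=5. PCs: A@4 B@1

Answer: x=7 y=4 z=5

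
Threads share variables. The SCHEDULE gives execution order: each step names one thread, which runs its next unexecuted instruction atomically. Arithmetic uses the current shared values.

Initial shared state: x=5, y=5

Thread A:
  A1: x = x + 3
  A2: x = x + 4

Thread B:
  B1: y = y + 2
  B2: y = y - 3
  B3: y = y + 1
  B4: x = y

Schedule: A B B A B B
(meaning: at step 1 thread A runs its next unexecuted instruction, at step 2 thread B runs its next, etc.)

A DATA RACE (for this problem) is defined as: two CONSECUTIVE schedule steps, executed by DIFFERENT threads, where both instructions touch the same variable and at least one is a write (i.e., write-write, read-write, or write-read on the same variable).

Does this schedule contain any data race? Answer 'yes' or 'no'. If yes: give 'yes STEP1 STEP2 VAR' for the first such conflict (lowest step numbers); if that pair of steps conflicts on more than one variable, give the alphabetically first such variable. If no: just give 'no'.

Answer: no

Derivation:
Steps 1,2: A(r=x,w=x) vs B(r=y,w=y). No conflict.
Steps 2,3: same thread (B). No race.
Steps 3,4: B(r=y,w=y) vs A(r=x,w=x). No conflict.
Steps 4,5: A(r=x,w=x) vs B(r=y,w=y). No conflict.
Steps 5,6: same thread (B). No race.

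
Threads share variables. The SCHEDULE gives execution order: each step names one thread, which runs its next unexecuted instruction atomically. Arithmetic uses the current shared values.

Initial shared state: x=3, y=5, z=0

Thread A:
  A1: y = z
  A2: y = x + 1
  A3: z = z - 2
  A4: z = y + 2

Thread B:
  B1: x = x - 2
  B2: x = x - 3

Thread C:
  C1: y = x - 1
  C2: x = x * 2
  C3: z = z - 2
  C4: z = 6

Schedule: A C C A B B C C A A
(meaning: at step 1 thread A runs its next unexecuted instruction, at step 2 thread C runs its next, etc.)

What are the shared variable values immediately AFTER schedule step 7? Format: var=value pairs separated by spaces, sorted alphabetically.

Answer: x=1 y=7 z=-2

Derivation:
Step 1: thread A executes A1 (y = z). Shared: x=3 y=0 z=0. PCs: A@1 B@0 C@0
Step 2: thread C executes C1 (y = x - 1). Shared: x=3 y=2 z=0. PCs: A@1 B@0 C@1
Step 3: thread C executes C2 (x = x * 2). Shared: x=6 y=2 z=0. PCs: A@1 B@0 C@2
Step 4: thread A executes A2 (y = x + 1). Shared: x=6 y=7 z=0. PCs: A@2 B@0 C@2
Step 5: thread B executes B1 (x = x - 2). Shared: x=4 y=7 z=0. PCs: A@2 B@1 C@2
Step 6: thread B executes B2 (x = x - 3). Shared: x=1 y=7 z=0. PCs: A@2 B@2 C@2
Step 7: thread C executes C3 (z = z - 2). Shared: x=1 y=7 z=-2. PCs: A@2 B@2 C@3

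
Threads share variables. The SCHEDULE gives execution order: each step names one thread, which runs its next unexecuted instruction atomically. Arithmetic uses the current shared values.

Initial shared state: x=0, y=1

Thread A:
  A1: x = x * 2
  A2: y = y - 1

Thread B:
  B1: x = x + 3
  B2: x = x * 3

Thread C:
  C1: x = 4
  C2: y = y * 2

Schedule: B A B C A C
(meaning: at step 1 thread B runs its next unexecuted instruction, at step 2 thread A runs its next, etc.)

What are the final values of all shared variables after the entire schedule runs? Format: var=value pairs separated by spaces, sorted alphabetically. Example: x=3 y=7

Answer: x=4 y=0

Derivation:
Step 1: thread B executes B1 (x = x + 3). Shared: x=3 y=1. PCs: A@0 B@1 C@0
Step 2: thread A executes A1 (x = x * 2). Shared: x=6 y=1. PCs: A@1 B@1 C@0
Step 3: thread B executes B2 (x = x * 3). Shared: x=18 y=1. PCs: A@1 B@2 C@0
Step 4: thread C executes C1 (x = 4). Shared: x=4 y=1. PCs: A@1 B@2 C@1
Step 5: thread A executes A2 (y = y - 1). Shared: x=4 y=0. PCs: A@2 B@2 C@1
Step 6: thread C executes C2 (y = y * 2). Shared: x=4 y=0. PCs: A@2 B@2 C@2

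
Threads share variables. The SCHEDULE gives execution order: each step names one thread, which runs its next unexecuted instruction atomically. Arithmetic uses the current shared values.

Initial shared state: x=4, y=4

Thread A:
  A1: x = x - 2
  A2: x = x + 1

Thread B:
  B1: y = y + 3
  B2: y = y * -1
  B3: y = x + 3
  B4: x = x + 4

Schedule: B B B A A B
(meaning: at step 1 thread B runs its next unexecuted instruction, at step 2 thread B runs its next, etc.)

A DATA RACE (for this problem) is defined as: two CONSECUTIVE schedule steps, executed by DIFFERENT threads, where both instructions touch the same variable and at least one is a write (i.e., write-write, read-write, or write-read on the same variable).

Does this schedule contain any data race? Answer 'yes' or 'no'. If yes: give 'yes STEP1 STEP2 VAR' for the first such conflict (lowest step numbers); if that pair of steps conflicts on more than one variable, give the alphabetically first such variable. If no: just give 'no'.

Steps 1,2: same thread (B). No race.
Steps 2,3: same thread (B). No race.
Steps 3,4: B(y = x + 3) vs A(x = x - 2). RACE on x (R-W).
Steps 4,5: same thread (A). No race.
Steps 5,6: A(x = x + 1) vs B(x = x + 4). RACE on x (W-W).
First conflict at steps 3,4.

Answer: yes 3 4 x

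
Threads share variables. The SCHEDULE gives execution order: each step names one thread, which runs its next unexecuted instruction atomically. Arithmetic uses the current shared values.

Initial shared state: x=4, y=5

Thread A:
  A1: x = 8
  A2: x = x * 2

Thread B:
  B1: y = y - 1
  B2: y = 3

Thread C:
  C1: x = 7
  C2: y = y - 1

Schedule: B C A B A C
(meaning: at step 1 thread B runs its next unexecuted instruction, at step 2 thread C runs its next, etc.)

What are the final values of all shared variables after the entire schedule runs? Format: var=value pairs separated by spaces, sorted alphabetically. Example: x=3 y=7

Step 1: thread B executes B1 (y = y - 1). Shared: x=4 y=4. PCs: A@0 B@1 C@0
Step 2: thread C executes C1 (x = 7). Shared: x=7 y=4. PCs: A@0 B@1 C@1
Step 3: thread A executes A1 (x = 8). Shared: x=8 y=4. PCs: A@1 B@1 C@1
Step 4: thread B executes B2 (y = 3). Shared: x=8 y=3. PCs: A@1 B@2 C@1
Step 5: thread A executes A2 (x = x * 2). Shared: x=16 y=3. PCs: A@2 B@2 C@1
Step 6: thread C executes C2 (y = y - 1). Shared: x=16 y=2. PCs: A@2 B@2 C@2

Answer: x=16 y=2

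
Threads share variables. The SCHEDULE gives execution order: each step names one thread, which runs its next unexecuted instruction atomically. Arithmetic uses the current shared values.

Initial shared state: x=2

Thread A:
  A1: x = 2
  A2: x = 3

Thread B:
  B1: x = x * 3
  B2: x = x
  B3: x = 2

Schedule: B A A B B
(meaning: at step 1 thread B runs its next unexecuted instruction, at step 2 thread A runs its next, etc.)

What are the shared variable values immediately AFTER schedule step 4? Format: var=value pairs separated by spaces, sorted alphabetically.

Step 1: thread B executes B1 (x = x * 3). Shared: x=6. PCs: A@0 B@1
Step 2: thread A executes A1 (x = 2). Shared: x=2. PCs: A@1 B@1
Step 3: thread A executes A2 (x = 3). Shared: x=3. PCs: A@2 B@1
Step 4: thread B executes B2 (x = x). Shared: x=3. PCs: A@2 B@2

Answer: x=3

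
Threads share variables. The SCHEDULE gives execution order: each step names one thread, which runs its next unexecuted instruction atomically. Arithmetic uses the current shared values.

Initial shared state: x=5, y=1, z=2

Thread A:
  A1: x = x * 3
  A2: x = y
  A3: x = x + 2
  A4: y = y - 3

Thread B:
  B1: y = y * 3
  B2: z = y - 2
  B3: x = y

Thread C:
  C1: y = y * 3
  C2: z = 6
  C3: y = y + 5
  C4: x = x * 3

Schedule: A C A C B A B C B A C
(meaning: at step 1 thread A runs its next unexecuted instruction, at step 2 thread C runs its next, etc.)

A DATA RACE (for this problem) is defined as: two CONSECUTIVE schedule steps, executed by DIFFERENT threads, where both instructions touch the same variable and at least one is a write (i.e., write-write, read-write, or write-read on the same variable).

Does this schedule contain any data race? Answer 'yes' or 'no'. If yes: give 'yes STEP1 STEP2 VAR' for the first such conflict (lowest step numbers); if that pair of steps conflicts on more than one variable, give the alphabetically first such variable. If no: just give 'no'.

Answer: yes 2 3 y

Derivation:
Steps 1,2: A(r=x,w=x) vs C(r=y,w=y). No conflict.
Steps 2,3: C(y = y * 3) vs A(x = y). RACE on y (W-R).
Steps 3,4: A(r=y,w=x) vs C(r=-,w=z). No conflict.
Steps 4,5: C(r=-,w=z) vs B(r=y,w=y). No conflict.
Steps 5,6: B(r=y,w=y) vs A(r=x,w=x). No conflict.
Steps 6,7: A(r=x,w=x) vs B(r=y,w=z). No conflict.
Steps 7,8: B(z = y - 2) vs C(y = y + 5). RACE on y (R-W).
Steps 8,9: C(y = y + 5) vs B(x = y). RACE on y (W-R).
Steps 9,10: B(x = y) vs A(y = y - 3). RACE on y (R-W).
Steps 10,11: A(r=y,w=y) vs C(r=x,w=x). No conflict.
First conflict at steps 2,3.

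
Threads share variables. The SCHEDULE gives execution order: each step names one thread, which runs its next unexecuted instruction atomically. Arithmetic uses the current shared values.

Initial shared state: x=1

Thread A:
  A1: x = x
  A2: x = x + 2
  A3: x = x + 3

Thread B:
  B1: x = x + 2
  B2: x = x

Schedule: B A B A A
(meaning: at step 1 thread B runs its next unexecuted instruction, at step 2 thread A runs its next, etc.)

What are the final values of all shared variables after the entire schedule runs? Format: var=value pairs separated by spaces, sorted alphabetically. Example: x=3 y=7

Step 1: thread B executes B1 (x = x + 2). Shared: x=3. PCs: A@0 B@1
Step 2: thread A executes A1 (x = x). Shared: x=3. PCs: A@1 B@1
Step 3: thread B executes B2 (x = x). Shared: x=3. PCs: A@1 B@2
Step 4: thread A executes A2 (x = x + 2). Shared: x=5. PCs: A@2 B@2
Step 5: thread A executes A3 (x = x + 3). Shared: x=8. PCs: A@3 B@2

Answer: x=8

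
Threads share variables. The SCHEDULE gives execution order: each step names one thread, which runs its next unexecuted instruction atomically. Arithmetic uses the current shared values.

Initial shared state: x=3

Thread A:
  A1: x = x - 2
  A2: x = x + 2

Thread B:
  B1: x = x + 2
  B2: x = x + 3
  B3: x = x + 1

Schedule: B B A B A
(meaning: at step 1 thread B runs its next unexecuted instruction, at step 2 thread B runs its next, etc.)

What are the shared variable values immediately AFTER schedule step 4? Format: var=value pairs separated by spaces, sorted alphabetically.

Answer: x=7

Derivation:
Step 1: thread B executes B1 (x = x + 2). Shared: x=5. PCs: A@0 B@1
Step 2: thread B executes B2 (x = x + 3). Shared: x=8. PCs: A@0 B@2
Step 3: thread A executes A1 (x = x - 2). Shared: x=6. PCs: A@1 B@2
Step 4: thread B executes B3 (x = x + 1). Shared: x=7. PCs: A@1 B@3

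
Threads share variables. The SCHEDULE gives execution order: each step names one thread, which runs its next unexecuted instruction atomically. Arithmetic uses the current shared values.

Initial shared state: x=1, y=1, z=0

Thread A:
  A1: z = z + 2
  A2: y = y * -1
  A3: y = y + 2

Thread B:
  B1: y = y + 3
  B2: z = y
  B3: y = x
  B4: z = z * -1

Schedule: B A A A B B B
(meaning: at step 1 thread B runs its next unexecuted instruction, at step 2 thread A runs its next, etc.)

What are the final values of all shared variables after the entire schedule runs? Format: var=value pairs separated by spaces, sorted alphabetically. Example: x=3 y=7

Step 1: thread B executes B1 (y = y + 3). Shared: x=1 y=4 z=0. PCs: A@0 B@1
Step 2: thread A executes A1 (z = z + 2). Shared: x=1 y=4 z=2. PCs: A@1 B@1
Step 3: thread A executes A2 (y = y * -1). Shared: x=1 y=-4 z=2. PCs: A@2 B@1
Step 4: thread A executes A3 (y = y + 2). Shared: x=1 y=-2 z=2. PCs: A@3 B@1
Step 5: thread B executes B2 (z = y). Shared: x=1 y=-2 z=-2. PCs: A@3 B@2
Step 6: thread B executes B3 (y = x). Shared: x=1 y=1 z=-2. PCs: A@3 B@3
Step 7: thread B executes B4 (z = z * -1). Shared: x=1 y=1 z=2. PCs: A@3 B@4

Answer: x=1 y=1 z=2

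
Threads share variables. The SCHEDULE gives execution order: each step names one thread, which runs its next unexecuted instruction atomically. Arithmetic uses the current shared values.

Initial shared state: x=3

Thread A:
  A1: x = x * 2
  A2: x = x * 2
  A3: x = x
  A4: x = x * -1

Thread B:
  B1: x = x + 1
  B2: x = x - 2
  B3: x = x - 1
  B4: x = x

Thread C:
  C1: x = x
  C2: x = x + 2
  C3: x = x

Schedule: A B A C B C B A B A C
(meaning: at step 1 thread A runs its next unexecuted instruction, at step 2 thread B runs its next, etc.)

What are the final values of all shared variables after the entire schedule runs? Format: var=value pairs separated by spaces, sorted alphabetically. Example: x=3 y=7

Step 1: thread A executes A1 (x = x * 2). Shared: x=6. PCs: A@1 B@0 C@0
Step 2: thread B executes B1 (x = x + 1). Shared: x=7. PCs: A@1 B@1 C@0
Step 3: thread A executes A2 (x = x * 2). Shared: x=14. PCs: A@2 B@1 C@0
Step 4: thread C executes C1 (x = x). Shared: x=14. PCs: A@2 B@1 C@1
Step 5: thread B executes B2 (x = x - 2). Shared: x=12. PCs: A@2 B@2 C@1
Step 6: thread C executes C2 (x = x + 2). Shared: x=14. PCs: A@2 B@2 C@2
Step 7: thread B executes B3 (x = x - 1). Shared: x=13. PCs: A@2 B@3 C@2
Step 8: thread A executes A3 (x = x). Shared: x=13. PCs: A@3 B@3 C@2
Step 9: thread B executes B4 (x = x). Shared: x=13. PCs: A@3 B@4 C@2
Step 10: thread A executes A4 (x = x * -1). Shared: x=-13. PCs: A@4 B@4 C@2
Step 11: thread C executes C3 (x = x). Shared: x=-13. PCs: A@4 B@4 C@3

Answer: x=-13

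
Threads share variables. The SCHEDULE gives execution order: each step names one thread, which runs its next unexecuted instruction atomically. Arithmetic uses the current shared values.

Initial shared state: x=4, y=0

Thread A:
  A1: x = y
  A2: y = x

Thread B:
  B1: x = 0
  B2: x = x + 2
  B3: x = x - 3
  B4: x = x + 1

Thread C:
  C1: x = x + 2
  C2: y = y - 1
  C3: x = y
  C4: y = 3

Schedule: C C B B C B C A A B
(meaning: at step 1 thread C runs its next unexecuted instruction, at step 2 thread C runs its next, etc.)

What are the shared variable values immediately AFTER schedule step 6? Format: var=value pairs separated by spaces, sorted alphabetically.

Step 1: thread C executes C1 (x = x + 2). Shared: x=6 y=0. PCs: A@0 B@0 C@1
Step 2: thread C executes C2 (y = y - 1). Shared: x=6 y=-1. PCs: A@0 B@0 C@2
Step 3: thread B executes B1 (x = 0). Shared: x=0 y=-1. PCs: A@0 B@1 C@2
Step 4: thread B executes B2 (x = x + 2). Shared: x=2 y=-1. PCs: A@0 B@2 C@2
Step 5: thread C executes C3 (x = y). Shared: x=-1 y=-1. PCs: A@0 B@2 C@3
Step 6: thread B executes B3 (x = x - 3). Shared: x=-4 y=-1. PCs: A@0 B@3 C@3

Answer: x=-4 y=-1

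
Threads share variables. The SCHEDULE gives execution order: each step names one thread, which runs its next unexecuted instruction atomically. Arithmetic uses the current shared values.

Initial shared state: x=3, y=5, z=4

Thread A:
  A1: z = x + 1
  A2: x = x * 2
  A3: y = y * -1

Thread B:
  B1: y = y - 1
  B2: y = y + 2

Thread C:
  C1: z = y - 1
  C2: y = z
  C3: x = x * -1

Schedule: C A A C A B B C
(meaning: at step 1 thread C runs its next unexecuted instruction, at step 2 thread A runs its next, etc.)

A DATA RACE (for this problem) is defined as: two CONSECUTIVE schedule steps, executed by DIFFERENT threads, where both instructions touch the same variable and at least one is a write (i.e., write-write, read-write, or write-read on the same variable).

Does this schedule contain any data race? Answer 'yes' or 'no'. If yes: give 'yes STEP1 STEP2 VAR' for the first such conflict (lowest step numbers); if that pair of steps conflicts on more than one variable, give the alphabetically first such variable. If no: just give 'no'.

Answer: yes 1 2 z

Derivation:
Steps 1,2: C(z = y - 1) vs A(z = x + 1). RACE on z (W-W).
Steps 2,3: same thread (A). No race.
Steps 3,4: A(r=x,w=x) vs C(r=z,w=y). No conflict.
Steps 4,5: C(y = z) vs A(y = y * -1). RACE on y (W-W).
Steps 5,6: A(y = y * -1) vs B(y = y - 1). RACE on y (W-W).
Steps 6,7: same thread (B). No race.
Steps 7,8: B(r=y,w=y) vs C(r=x,w=x). No conflict.
First conflict at steps 1,2.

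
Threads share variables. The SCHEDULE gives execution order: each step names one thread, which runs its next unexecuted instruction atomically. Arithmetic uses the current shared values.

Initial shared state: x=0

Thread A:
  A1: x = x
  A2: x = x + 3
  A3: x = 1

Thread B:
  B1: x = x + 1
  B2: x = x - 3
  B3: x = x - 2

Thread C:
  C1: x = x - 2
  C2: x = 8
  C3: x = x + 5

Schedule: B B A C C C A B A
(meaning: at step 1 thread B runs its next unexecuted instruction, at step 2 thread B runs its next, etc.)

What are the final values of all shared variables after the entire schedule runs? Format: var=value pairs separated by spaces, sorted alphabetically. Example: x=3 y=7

Answer: x=1

Derivation:
Step 1: thread B executes B1 (x = x + 1). Shared: x=1. PCs: A@0 B@1 C@0
Step 2: thread B executes B2 (x = x - 3). Shared: x=-2. PCs: A@0 B@2 C@0
Step 3: thread A executes A1 (x = x). Shared: x=-2. PCs: A@1 B@2 C@0
Step 4: thread C executes C1 (x = x - 2). Shared: x=-4. PCs: A@1 B@2 C@1
Step 5: thread C executes C2 (x = 8). Shared: x=8. PCs: A@1 B@2 C@2
Step 6: thread C executes C3 (x = x + 5). Shared: x=13. PCs: A@1 B@2 C@3
Step 7: thread A executes A2 (x = x + 3). Shared: x=16. PCs: A@2 B@2 C@3
Step 8: thread B executes B3 (x = x - 2). Shared: x=14. PCs: A@2 B@3 C@3
Step 9: thread A executes A3 (x = 1). Shared: x=1. PCs: A@3 B@3 C@3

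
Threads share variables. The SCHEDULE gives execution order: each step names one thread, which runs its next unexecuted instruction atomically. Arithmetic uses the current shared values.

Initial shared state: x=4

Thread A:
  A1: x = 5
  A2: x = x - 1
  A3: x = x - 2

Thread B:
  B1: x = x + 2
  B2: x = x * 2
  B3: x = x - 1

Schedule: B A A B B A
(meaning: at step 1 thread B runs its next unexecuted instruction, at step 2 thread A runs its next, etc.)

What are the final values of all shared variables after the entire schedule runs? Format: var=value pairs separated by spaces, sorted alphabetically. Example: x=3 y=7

Step 1: thread B executes B1 (x = x + 2). Shared: x=6. PCs: A@0 B@1
Step 2: thread A executes A1 (x = 5). Shared: x=5. PCs: A@1 B@1
Step 3: thread A executes A2 (x = x - 1). Shared: x=4. PCs: A@2 B@1
Step 4: thread B executes B2 (x = x * 2). Shared: x=8. PCs: A@2 B@2
Step 5: thread B executes B3 (x = x - 1). Shared: x=7. PCs: A@2 B@3
Step 6: thread A executes A3 (x = x - 2). Shared: x=5. PCs: A@3 B@3

Answer: x=5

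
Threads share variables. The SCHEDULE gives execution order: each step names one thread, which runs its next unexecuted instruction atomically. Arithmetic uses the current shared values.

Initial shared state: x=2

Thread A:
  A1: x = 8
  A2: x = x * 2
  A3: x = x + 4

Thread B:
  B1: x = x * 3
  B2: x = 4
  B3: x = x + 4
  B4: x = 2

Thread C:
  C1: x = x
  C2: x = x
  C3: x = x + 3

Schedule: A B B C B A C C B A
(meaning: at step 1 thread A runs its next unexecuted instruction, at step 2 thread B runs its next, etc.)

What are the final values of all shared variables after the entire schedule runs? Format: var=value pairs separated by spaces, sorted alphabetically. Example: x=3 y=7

Step 1: thread A executes A1 (x = 8). Shared: x=8. PCs: A@1 B@0 C@0
Step 2: thread B executes B1 (x = x * 3). Shared: x=24. PCs: A@1 B@1 C@0
Step 3: thread B executes B2 (x = 4). Shared: x=4. PCs: A@1 B@2 C@0
Step 4: thread C executes C1 (x = x). Shared: x=4. PCs: A@1 B@2 C@1
Step 5: thread B executes B3 (x = x + 4). Shared: x=8. PCs: A@1 B@3 C@1
Step 6: thread A executes A2 (x = x * 2). Shared: x=16. PCs: A@2 B@3 C@1
Step 7: thread C executes C2 (x = x). Shared: x=16. PCs: A@2 B@3 C@2
Step 8: thread C executes C3 (x = x + 3). Shared: x=19. PCs: A@2 B@3 C@3
Step 9: thread B executes B4 (x = 2). Shared: x=2. PCs: A@2 B@4 C@3
Step 10: thread A executes A3 (x = x + 4). Shared: x=6. PCs: A@3 B@4 C@3

Answer: x=6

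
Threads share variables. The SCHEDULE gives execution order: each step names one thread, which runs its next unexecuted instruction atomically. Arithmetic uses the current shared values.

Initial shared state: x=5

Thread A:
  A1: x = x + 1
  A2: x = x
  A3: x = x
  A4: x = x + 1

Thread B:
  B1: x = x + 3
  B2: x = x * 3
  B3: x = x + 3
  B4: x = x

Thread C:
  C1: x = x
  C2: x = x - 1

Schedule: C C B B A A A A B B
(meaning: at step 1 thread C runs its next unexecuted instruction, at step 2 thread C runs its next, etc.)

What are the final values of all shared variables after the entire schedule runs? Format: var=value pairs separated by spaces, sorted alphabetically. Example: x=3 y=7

Step 1: thread C executes C1 (x = x). Shared: x=5. PCs: A@0 B@0 C@1
Step 2: thread C executes C2 (x = x - 1). Shared: x=4. PCs: A@0 B@0 C@2
Step 3: thread B executes B1 (x = x + 3). Shared: x=7. PCs: A@0 B@1 C@2
Step 4: thread B executes B2 (x = x * 3). Shared: x=21. PCs: A@0 B@2 C@2
Step 5: thread A executes A1 (x = x + 1). Shared: x=22. PCs: A@1 B@2 C@2
Step 6: thread A executes A2 (x = x). Shared: x=22. PCs: A@2 B@2 C@2
Step 7: thread A executes A3 (x = x). Shared: x=22. PCs: A@3 B@2 C@2
Step 8: thread A executes A4 (x = x + 1). Shared: x=23. PCs: A@4 B@2 C@2
Step 9: thread B executes B3 (x = x + 3). Shared: x=26. PCs: A@4 B@3 C@2
Step 10: thread B executes B4 (x = x). Shared: x=26. PCs: A@4 B@4 C@2

Answer: x=26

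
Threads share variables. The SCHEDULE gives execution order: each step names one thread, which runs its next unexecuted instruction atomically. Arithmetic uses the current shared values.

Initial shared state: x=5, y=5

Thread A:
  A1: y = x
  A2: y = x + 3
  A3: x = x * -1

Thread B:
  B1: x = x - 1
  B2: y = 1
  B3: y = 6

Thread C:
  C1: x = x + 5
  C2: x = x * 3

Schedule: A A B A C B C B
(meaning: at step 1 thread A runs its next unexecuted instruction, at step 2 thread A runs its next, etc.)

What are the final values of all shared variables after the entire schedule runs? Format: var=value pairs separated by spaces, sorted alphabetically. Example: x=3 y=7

Step 1: thread A executes A1 (y = x). Shared: x=5 y=5. PCs: A@1 B@0 C@0
Step 2: thread A executes A2 (y = x + 3). Shared: x=5 y=8. PCs: A@2 B@0 C@0
Step 3: thread B executes B1 (x = x - 1). Shared: x=4 y=8. PCs: A@2 B@1 C@0
Step 4: thread A executes A3 (x = x * -1). Shared: x=-4 y=8. PCs: A@3 B@1 C@0
Step 5: thread C executes C1 (x = x + 5). Shared: x=1 y=8. PCs: A@3 B@1 C@1
Step 6: thread B executes B2 (y = 1). Shared: x=1 y=1. PCs: A@3 B@2 C@1
Step 7: thread C executes C2 (x = x * 3). Shared: x=3 y=1. PCs: A@3 B@2 C@2
Step 8: thread B executes B3 (y = 6). Shared: x=3 y=6. PCs: A@3 B@3 C@2

Answer: x=3 y=6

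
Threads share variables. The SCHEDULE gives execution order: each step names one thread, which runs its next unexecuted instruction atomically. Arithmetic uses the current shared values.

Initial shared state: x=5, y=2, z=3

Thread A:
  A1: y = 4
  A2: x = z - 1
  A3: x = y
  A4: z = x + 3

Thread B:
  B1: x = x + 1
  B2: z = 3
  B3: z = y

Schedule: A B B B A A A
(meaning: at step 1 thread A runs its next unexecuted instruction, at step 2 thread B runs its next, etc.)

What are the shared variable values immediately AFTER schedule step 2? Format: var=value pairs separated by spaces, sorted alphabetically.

Step 1: thread A executes A1 (y = 4). Shared: x=5 y=4 z=3. PCs: A@1 B@0
Step 2: thread B executes B1 (x = x + 1). Shared: x=6 y=4 z=3. PCs: A@1 B@1

Answer: x=6 y=4 z=3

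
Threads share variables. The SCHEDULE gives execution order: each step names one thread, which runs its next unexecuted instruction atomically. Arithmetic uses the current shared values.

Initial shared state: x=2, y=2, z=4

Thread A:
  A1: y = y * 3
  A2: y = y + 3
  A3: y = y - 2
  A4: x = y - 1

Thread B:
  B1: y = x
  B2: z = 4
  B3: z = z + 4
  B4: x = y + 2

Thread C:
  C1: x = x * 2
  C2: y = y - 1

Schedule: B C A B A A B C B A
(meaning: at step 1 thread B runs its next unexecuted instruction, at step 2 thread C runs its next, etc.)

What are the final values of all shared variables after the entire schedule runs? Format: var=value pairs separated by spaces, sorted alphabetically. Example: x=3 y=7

Answer: x=5 y=6 z=8

Derivation:
Step 1: thread B executes B1 (y = x). Shared: x=2 y=2 z=4. PCs: A@0 B@1 C@0
Step 2: thread C executes C1 (x = x * 2). Shared: x=4 y=2 z=4. PCs: A@0 B@1 C@1
Step 3: thread A executes A1 (y = y * 3). Shared: x=4 y=6 z=4. PCs: A@1 B@1 C@1
Step 4: thread B executes B2 (z = 4). Shared: x=4 y=6 z=4. PCs: A@1 B@2 C@1
Step 5: thread A executes A2 (y = y + 3). Shared: x=4 y=9 z=4. PCs: A@2 B@2 C@1
Step 6: thread A executes A3 (y = y - 2). Shared: x=4 y=7 z=4. PCs: A@3 B@2 C@1
Step 7: thread B executes B3 (z = z + 4). Shared: x=4 y=7 z=8. PCs: A@3 B@3 C@1
Step 8: thread C executes C2 (y = y - 1). Shared: x=4 y=6 z=8. PCs: A@3 B@3 C@2
Step 9: thread B executes B4 (x = y + 2). Shared: x=8 y=6 z=8. PCs: A@3 B@4 C@2
Step 10: thread A executes A4 (x = y - 1). Shared: x=5 y=6 z=8. PCs: A@4 B@4 C@2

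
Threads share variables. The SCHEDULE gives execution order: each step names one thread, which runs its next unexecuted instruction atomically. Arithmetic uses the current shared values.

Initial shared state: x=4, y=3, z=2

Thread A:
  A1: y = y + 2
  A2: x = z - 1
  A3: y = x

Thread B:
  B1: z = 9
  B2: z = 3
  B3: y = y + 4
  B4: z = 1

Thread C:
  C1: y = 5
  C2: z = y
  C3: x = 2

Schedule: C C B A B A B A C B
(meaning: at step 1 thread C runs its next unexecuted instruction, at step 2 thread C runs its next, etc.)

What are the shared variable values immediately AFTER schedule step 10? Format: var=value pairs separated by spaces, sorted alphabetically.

Step 1: thread C executes C1 (y = 5). Shared: x=4 y=5 z=2. PCs: A@0 B@0 C@1
Step 2: thread C executes C2 (z = y). Shared: x=4 y=5 z=5. PCs: A@0 B@0 C@2
Step 3: thread B executes B1 (z = 9). Shared: x=4 y=5 z=9. PCs: A@0 B@1 C@2
Step 4: thread A executes A1 (y = y + 2). Shared: x=4 y=7 z=9. PCs: A@1 B@1 C@2
Step 5: thread B executes B2 (z = 3). Shared: x=4 y=7 z=3. PCs: A@1 B@2 C@2
Step 6: thread A executes A2 (x = z - 1). Shared: x=2 y=7 z=3. PCs: A@2 B@2 C@2
Step 7: thread B executes B3 (y = y + 4). Shared: x=2 y=11 z=3. PCs: A@2 B@3 C@2
Step 8: thread A executes A3 (y = x). Shared: x=2 y=2 z=3. PCs: A@3 B@3 C@2
Step 9: thread C executes C3 (x = 2). Shared: x=2 y=2 z=3. PCs: A@3 B@3 C@3
Step 10: thread B executes B4 (z = 1). Shared: x=2 y=2 z=1. PCs: A@3 B@4 C@3

Answer: x=2 y=2 z=1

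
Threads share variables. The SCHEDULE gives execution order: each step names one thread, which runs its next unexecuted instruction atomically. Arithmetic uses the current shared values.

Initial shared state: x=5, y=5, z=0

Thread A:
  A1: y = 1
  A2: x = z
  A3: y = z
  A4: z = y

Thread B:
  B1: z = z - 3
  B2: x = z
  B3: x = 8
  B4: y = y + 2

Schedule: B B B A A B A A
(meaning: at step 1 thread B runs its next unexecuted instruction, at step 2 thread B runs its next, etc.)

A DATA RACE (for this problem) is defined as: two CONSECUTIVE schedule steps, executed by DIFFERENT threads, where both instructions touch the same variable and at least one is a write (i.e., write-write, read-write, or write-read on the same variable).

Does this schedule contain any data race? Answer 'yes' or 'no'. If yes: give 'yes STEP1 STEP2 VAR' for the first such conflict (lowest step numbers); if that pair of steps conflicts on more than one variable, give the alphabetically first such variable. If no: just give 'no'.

Steps 1,2: same thread (B). No race.
Steps 2,3: same thread (B). No race.
Steps 3,4: B(r=-,w=x) vs A(r=-,w=y). No conflict.
Steps 4,5: same thread (A). No race.
Steps 5,6: A(r=z,w=x) vs B(r=y,w=y). No conflict.
Steps 6,7: B(y = y + 2) vs A(y = z). RACE on y (W-W).
Steps 7,8: same thread (A). No race.
First conflict at steps 6,7.

Answer: yes 6 7 y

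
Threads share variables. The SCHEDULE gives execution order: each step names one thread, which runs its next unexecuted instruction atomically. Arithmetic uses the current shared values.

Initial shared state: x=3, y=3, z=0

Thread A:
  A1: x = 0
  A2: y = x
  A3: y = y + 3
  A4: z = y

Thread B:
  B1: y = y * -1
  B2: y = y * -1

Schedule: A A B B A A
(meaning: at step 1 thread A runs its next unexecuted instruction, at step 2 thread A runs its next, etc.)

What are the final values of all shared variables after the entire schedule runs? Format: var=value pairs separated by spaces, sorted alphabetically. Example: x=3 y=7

Step 1: thread A executes A1 (x = 0). Shared: x=0 y=3 z=0. PCs: A@1 B@0
Step 2: thread A executes A2 (y = x). Shared: x=0 y=0 z=0. PCs: A@2 B@0
Step 3: thread B executes B1 (y = y * -1). Shared: x=0 y=0 z=0. PCs: A@2 B@1
Step 4: thread B executes B2 (y = y * -1). Shared: x=0 y=0 z=0. PCs: A@2 B@2
Step 5: thread A executes A3 (y = y + 3). Shared: x=0 y=3 z=0. PCs: A@3 B@2
Step 6: thread A executes A4 (z = y). Shared: x=0 y=3 z=3. PCs: A@4 B@2

Answer: x=0 y=3 z=3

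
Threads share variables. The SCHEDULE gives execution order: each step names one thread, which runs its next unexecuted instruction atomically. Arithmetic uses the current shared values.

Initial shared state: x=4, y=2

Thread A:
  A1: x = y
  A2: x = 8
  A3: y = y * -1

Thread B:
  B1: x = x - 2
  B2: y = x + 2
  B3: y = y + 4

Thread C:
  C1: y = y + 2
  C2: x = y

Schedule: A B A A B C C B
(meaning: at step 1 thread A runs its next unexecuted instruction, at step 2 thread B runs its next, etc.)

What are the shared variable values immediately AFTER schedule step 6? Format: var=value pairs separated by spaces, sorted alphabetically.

Answer: x=8 y=12

Derivation:
Step 1: thread A executes A1 (x = y). Shared: x=2 y=2. PCs: A@1 B@0 C@0
Step 2: thread B executes B1 (x = x - 2). Shared: x=0 y=2. PCs: A@1 B@1 C@0
Step 3: thread A executes A2 (x = 8). Shared: x=8 y=2. PCs: A@2 B@1 C@0
Step 4: thread A executes A3 (y = y * -1). Shared: x=8 y=-2. PCs: A@3 B@1 C@0
Step 5: thread B executes B2 (y = x + 2). Shared: x=8 y=10. PCs: A@3 B@2 C@0
Step 6: thread C executes C1 (y = y + 2). Shared: x=8 y=12. PCs: A@3 B@2 C@1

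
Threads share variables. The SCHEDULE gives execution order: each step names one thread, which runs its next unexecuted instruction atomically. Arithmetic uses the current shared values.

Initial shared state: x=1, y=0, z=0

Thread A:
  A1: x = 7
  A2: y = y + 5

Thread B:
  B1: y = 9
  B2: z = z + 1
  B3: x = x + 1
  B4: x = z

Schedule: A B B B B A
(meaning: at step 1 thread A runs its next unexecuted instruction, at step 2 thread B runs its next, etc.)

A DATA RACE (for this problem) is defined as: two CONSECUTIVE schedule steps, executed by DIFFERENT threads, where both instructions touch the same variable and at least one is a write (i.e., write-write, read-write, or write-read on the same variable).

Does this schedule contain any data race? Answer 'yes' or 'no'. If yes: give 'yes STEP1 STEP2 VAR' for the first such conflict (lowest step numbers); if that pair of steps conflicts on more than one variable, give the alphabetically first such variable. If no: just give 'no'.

Steps 1,2: A(r=-,w=x) vs B(r=-,w=y). No conflict.
Steps 2,3: same thread (B). No race.
Steps 3,4: same thread (B). No race.
Steps 4,5: same thread (B). No race.
Steps 5,6: B(r=z,w=x) vs A(r=y,w=y). No conflict.

Answer: no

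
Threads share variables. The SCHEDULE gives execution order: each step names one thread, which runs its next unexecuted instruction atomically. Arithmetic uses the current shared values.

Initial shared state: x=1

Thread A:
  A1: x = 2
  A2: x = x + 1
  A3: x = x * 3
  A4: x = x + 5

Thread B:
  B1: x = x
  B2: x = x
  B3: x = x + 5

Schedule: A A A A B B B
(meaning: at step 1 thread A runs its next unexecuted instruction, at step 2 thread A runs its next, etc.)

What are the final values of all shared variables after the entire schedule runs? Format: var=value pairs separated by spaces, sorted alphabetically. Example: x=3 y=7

Answer: x=19

Derivation:
Step 1: thread A executes A1 (x = 2). Shared: x=2. PCs: A@1 B@0
Step 2: thread A executes A2 (x = x + 1). Shared: x=3. PCs: A@2 B@0
Step 3: thread A executes A3 (x = x * 3). Shared: x=9. PCs: A@3 B@0
Step 4: thread A executes A4 (x = x + 5). Shared: x=14. PCs: A@4 B@0
Step 5: thread B executes B1 (x = x). Shared: x=14. PCs: A@4 B@1
Step 6: thread B executes B2 (x = x). Shared: x=14. PCs: A@4 B@2
Step 7: thread B executes B3 (x = x + 5). Shared: x=19. PCs: A@4 B@3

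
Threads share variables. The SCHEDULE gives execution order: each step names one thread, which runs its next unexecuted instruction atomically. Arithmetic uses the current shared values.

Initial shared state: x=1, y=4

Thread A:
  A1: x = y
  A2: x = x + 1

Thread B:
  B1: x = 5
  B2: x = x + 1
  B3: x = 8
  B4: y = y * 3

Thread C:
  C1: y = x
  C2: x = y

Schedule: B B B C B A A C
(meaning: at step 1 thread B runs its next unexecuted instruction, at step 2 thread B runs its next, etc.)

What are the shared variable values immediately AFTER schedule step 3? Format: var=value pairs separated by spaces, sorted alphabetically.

Answer: x=8 y=4

Derivation:
Step 1: thread B executes B1 (x = 5). Shared: x=5 y=4. PCs: A@0 B@1 C@0
Step 2: thread B executes B2 (x = x + 1). Shared: x=6 y=4. PCs: A@0 B@2 C@0
Step 3: thread B executes B3 (x = 8). Shared: x=8 y=4. PCs: A@0 B@3 C@0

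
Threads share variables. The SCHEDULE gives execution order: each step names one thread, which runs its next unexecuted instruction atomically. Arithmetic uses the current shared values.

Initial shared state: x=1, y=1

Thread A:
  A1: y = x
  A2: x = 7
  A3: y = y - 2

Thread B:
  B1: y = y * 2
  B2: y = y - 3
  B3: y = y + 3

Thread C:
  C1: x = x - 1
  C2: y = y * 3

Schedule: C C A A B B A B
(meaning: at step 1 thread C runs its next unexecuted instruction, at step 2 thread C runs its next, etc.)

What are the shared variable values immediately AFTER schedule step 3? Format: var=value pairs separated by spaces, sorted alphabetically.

Step 1: thread C executes C1 (x = x - 1). Shared: x=0 y=1. PCs: A@0 B@0 C@1
Step 2: thread C executes C2 (y = y * 3). Shared: x=0 y=3. PCs: A@0 B@0 C@2
Step 3: thread A executes A1 (y = x). Shared: x=0 y=0. PCs: A@1 B@0 C@2

Answer: x=0 y=0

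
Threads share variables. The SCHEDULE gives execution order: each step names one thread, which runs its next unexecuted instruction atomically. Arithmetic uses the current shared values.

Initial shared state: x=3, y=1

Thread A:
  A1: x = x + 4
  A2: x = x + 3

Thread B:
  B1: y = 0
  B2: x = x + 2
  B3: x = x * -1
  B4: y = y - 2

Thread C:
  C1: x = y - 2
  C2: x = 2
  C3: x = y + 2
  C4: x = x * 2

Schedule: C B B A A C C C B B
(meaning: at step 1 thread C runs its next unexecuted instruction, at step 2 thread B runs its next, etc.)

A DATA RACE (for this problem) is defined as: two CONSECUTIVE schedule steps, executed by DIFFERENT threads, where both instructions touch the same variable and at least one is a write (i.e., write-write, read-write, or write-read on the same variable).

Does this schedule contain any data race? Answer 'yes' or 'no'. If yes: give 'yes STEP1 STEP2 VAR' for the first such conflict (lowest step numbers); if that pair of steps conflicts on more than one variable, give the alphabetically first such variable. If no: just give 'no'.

Steps 1,2: C(x = y - 2) vs B(y = 0). RACE on y (R-W).
Steps 2,3: same thread (B). No race.
Steps 3,4: B(x = x + 2) vs A(x = x + 4). RACE on x (W-W).
Steps 4,5: same thread (A). No race.
Steps 5,6: A(x = x + 3) vs C(x = 2). RACE on x (W-W).
Steps 6,7: same thread (C). No race.
Steps 7,8: same thread (C). No race.
Steps 8,9: C(x = x * 2) vs B(x = x * -1). RACE on x (W-W).
Steps 9,10: same thread (B). No race.
First conflict at steps 1,2.

Answer: yes 1 2 y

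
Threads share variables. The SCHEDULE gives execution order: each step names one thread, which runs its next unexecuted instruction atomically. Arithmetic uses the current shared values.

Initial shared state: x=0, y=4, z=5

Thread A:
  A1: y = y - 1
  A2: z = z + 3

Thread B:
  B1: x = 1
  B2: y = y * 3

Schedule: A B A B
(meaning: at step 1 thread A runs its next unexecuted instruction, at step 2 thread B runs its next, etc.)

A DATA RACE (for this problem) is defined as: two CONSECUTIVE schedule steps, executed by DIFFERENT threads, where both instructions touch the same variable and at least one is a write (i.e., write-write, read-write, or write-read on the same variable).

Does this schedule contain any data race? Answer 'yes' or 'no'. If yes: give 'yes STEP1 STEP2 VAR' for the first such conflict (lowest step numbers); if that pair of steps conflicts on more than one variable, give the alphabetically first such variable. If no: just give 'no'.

Steps 1,2: A(r=y,w=y) vs B(r=-,w=x). No conflict.
Steps 2,3: B(r=-,w=x) vs A(r=z,w=z). No conflict.
Steps 3,4: A(r=z,w=z) vs B(r=y,w=y). No conflict.

Answer: no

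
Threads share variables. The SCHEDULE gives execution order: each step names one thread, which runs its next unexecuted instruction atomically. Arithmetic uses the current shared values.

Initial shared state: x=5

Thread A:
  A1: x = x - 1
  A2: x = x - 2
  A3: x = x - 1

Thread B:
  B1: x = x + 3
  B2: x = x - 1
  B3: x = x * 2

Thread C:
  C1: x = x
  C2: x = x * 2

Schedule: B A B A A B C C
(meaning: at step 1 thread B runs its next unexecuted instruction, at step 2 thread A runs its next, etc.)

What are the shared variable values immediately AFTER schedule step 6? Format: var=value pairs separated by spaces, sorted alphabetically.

Answer: x=6

Derivation:
Step 1: thread B executes B1 (x = x + 3). Shared: x=8. PCs: A@0 B@1 C@0
Step 2: thread A executes A1 (x = x - 1). Shared: x=7. PCs: A@1 B@1 C@0
Step 3: thread B executes B2 (x = x - 1). Shared: x=6. PCs: A@1 B@2 C@0
Step 4: thread A executes A2 (x = x - 2). Shared: x=4. PCs: A@2 B@2 C@0
Step 5: thread A executes A3 (x = x - 1). Shared: x=3. PCs: A@3 B@2 C@0
Step 6: thread B executes B3 (x = x * 2). Shared: x=6. PCs: A@3 B@3 C@0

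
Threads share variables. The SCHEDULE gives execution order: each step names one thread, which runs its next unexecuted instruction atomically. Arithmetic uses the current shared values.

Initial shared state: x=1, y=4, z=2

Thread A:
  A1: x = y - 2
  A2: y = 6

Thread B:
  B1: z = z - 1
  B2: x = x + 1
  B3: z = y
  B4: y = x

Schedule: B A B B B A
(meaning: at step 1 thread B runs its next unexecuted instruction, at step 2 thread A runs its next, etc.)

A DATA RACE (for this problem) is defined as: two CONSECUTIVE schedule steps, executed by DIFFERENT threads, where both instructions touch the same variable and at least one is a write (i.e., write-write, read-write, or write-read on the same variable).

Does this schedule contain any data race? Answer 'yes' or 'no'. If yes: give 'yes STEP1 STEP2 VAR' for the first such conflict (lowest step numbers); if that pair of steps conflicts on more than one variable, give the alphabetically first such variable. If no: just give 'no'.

Answer: yes 2 3 x

Derivation:
Steps 1,2: B(r=z,w=z) vs A(r=y,w=x). No conflict.
Steps 2,3: A(x = y - 2) vs B(x = x + 1). RACE on x (W-W).
Steps 3,4: same thread (B). No race.
Steps 4,5: same thread (B). No race.
Steps 5,6: B(y = x) vs A(y = 6). RACE on y (W-W).
First conflict at steps 2,3.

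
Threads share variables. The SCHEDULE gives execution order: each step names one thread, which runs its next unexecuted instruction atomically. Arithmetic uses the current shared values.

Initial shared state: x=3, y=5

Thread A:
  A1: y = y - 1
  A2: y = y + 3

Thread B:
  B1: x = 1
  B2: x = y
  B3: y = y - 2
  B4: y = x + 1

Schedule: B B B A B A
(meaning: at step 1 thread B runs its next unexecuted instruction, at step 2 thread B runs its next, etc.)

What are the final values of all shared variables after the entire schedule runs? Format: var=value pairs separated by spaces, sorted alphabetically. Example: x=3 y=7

Step 1: thread B executes B1 (x = 1). Shared: x=1 y=5. PCs: A@0 B@1
Step 2: thread B executes B2 (x = y). Shared: x=5 y=5. PCs: A@0 B@2
Step 3: thread B executes B3 (y = y - 2). Shared: x=5 y=3. PCs: A@0 B@3
Step 4: thread A executes A1 (y = y - 1). Shared: x=5 y=2. PCs: A@1 B@3
Step 5: thread B executes B4 (y = x + 1). Shared: x=5 y=6. PCs: A@1 B@4
Step 6: thread A executes A2 (y = y + 3). Shared: x=5 y=9. PCs: A@2 B@4

Answer: x=5 y=9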